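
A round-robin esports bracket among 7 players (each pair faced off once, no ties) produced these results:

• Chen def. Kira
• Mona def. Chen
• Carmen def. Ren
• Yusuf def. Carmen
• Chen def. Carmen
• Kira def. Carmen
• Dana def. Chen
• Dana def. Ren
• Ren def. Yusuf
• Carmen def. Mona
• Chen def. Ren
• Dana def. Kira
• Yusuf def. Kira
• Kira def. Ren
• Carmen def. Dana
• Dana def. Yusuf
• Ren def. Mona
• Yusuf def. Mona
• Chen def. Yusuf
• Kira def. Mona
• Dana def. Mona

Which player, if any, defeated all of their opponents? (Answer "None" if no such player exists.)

Highest win total is Dana with 5 (out of 6 possible).
Dana lost to Carmen, so no player went undefeated.

None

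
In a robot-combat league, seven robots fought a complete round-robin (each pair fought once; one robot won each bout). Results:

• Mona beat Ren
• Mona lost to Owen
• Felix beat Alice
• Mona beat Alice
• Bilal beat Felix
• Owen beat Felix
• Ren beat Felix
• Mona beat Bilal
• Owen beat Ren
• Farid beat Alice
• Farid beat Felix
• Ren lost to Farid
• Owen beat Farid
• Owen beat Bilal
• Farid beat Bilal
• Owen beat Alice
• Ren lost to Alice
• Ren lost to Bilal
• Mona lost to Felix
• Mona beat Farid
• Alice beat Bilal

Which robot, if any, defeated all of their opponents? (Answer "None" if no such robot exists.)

Owen

Owen has 6 wins out of 6 opponents — a perfect record.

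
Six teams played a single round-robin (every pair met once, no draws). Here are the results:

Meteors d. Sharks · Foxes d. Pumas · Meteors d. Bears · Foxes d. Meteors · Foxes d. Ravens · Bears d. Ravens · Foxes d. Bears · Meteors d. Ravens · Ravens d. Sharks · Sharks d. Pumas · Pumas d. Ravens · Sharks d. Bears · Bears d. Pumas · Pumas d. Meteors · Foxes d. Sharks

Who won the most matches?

Win totals: Foxes 5, Ravens 1, Pumas 2, Sharks 2, Bears 2, Meteors 3.
Foxes leads with 5 wins (next highest: 3).

Foxes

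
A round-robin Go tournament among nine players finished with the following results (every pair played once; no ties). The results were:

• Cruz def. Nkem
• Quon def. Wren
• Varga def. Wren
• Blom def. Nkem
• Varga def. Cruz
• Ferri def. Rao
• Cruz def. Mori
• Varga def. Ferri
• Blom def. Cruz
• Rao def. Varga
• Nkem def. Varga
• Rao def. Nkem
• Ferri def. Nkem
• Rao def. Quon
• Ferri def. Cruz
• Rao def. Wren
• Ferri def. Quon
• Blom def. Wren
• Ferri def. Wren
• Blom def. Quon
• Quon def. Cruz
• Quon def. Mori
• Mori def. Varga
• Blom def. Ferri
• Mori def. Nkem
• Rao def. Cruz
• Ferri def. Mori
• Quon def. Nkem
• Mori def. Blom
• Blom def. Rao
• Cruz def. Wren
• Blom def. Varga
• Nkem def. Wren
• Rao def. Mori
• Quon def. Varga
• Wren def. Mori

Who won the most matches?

Win totals: Mori 3, Cruz 3, Quon 5, Blom 7, Varga 3, Wren 1, Rao 6, Nkem 2, Ferri 6.
Blom leads with 7 wins (next highest: 6).

Blom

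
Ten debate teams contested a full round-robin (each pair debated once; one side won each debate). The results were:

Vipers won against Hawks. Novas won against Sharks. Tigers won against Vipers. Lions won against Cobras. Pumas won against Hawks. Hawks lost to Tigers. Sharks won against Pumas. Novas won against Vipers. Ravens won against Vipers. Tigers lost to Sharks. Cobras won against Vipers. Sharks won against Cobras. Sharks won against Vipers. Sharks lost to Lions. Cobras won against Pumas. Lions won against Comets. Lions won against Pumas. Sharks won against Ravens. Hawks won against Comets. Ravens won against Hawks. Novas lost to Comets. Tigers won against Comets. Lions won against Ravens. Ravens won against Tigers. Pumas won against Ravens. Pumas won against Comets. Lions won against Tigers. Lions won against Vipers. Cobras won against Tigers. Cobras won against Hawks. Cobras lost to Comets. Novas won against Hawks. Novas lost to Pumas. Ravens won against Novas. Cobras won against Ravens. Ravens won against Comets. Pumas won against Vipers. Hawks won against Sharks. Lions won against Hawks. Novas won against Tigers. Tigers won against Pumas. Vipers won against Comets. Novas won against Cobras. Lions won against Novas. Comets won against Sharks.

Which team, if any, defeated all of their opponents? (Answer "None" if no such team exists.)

Lions

Lions has 9 wins out of 9 opponents — a perfect record.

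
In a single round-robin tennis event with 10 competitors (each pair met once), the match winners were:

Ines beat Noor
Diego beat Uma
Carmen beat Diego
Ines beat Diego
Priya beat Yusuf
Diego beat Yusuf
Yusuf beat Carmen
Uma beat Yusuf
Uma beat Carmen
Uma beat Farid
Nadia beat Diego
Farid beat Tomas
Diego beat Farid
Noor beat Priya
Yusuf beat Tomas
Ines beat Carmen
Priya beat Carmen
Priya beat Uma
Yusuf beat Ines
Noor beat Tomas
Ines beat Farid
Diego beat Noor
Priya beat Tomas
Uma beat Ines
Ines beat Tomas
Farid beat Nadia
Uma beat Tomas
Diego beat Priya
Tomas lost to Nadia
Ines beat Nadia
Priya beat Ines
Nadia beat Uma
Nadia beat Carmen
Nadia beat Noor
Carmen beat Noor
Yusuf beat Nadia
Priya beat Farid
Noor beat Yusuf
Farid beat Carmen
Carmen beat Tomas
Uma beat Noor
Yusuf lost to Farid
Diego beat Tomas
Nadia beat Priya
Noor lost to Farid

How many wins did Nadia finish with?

Nadia's results: beat Priya, Diego, Carmen, Noor, Uma, Tomas; lost to Yusuf, Ines, Farid.
That is 6 wins.

6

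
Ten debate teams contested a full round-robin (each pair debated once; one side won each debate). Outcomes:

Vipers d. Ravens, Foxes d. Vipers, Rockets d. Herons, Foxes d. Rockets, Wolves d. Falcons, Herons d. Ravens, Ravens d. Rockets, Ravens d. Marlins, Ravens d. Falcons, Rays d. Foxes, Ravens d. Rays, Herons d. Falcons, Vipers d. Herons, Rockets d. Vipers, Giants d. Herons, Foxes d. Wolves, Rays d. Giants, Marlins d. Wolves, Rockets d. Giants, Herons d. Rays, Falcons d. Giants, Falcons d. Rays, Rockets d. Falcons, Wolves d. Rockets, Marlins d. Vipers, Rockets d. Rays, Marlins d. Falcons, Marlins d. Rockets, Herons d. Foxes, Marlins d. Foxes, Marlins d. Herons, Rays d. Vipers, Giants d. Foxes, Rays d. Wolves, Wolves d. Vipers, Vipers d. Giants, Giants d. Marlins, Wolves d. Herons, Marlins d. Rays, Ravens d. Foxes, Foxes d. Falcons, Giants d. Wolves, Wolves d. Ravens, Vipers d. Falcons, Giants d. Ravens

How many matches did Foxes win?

Foxes' results: beat Vipers, Wolves, Falcons, Rockets; lost to Giants, Herons, Rays, Marlins, Ravens.
That is 4 wins.

4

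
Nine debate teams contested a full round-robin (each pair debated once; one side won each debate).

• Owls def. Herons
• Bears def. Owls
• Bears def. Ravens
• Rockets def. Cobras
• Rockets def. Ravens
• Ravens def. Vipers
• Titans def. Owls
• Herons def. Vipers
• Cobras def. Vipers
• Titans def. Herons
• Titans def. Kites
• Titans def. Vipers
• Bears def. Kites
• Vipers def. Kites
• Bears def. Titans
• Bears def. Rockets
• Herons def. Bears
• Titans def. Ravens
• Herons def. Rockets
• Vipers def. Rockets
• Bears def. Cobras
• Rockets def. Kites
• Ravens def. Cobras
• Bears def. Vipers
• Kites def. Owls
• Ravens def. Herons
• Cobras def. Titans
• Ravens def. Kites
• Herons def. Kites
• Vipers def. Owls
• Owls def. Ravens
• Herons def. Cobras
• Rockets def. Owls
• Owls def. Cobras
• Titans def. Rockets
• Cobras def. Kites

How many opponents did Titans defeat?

Titans' results: beat Rockets, Ravens, Kites, Vipers, Owls, Herons; lost to Bears, Cobras.
That is 6 wins.

6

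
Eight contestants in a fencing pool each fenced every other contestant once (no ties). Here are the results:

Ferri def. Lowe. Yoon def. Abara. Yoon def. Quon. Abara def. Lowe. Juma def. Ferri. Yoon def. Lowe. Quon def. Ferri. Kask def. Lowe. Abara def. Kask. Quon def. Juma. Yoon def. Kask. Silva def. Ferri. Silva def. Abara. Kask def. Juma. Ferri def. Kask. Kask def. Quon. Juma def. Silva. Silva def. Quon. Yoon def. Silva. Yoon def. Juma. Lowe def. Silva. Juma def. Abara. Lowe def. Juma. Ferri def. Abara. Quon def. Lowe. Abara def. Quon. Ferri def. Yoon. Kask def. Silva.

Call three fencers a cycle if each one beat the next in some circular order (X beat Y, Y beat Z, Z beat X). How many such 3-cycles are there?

Win totals: Silva 3, Yoon 6, Abara 3, Kask 4, Lowe 2, Ferri 4, Juma 3, Quon 3.
A fencer with w wins dominates both others in C(w,2) triples; summing gives 3 + 15 + 3 + 6 + 1 + 6 + 3 + 3 = 40 transitive triples.
Total triples C(8,3) = 56, so cyclic triples = 56 − 40 = 16.

16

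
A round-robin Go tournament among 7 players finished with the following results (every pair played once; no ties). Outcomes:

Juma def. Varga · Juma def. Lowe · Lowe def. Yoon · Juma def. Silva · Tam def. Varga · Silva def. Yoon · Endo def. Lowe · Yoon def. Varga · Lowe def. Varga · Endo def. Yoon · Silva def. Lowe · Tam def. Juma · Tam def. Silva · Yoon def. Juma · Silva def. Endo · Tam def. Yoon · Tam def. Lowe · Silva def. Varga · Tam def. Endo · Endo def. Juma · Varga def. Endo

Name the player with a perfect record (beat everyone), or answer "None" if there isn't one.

Tam has 6 wins out of 6 opponents — a perfect record.

Tam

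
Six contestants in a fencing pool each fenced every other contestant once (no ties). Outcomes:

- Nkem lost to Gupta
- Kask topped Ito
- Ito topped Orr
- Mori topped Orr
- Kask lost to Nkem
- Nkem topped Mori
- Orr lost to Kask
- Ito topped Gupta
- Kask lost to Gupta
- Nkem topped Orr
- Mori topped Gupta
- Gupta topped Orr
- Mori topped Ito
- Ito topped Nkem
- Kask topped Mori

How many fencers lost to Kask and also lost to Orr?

0

Kask beat: Mori, Orr, Ito.
Orr beat: no one.
No one was beaten by both.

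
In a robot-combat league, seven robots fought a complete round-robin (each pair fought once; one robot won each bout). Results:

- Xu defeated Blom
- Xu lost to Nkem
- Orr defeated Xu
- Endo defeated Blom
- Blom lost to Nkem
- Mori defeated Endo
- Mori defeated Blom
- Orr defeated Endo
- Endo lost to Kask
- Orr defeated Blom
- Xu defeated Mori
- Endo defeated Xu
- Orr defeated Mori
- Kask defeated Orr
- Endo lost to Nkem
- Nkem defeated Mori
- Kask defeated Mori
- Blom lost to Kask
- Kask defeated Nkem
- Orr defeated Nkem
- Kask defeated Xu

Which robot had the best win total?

Win totals: Nkem 4, Endo 2, Mori 2, Blom 0, Kask 6, Orr 5, Xu 2.
Kask leads with 6 wins (next highest: 5).

Kask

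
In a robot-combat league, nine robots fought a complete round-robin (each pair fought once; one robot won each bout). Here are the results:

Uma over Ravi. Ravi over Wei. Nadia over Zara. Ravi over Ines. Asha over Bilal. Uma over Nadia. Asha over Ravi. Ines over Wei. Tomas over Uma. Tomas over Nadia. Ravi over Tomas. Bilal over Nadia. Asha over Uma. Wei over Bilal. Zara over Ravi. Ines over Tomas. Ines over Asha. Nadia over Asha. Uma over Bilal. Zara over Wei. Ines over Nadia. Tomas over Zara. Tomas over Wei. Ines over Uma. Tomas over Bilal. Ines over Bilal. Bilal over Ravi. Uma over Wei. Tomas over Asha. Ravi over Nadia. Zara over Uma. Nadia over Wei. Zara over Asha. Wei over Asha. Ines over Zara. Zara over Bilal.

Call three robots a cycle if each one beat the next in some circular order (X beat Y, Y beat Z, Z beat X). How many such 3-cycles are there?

Win totals: Nadia 3, Ravi 4, Uma 4, Wei 2, Zara 5, Bilal 2, Tomas 6, Ines 7, Asha 3.
A robot with w wins dominates both others in C(w,2) triples; summing gives 3 + 6 + 6 + 1 + 10 + 1 + 15 + 21 + 3 = 66 transitive triples.
Total triples C(9,3) = 84, so cyclic triples = 84 − 66 = 18.

18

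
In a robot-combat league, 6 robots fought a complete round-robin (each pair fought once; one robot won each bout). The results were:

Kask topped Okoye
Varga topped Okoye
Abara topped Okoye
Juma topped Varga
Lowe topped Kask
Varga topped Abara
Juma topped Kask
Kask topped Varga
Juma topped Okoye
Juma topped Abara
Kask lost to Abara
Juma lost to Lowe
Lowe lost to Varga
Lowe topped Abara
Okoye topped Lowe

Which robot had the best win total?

Juma

Win totals: Varga 3, Kask 2, Abara 2, Okoye 1, Lowe 3, Juma 4.
Juma leads with 4 wins (next highest: 3).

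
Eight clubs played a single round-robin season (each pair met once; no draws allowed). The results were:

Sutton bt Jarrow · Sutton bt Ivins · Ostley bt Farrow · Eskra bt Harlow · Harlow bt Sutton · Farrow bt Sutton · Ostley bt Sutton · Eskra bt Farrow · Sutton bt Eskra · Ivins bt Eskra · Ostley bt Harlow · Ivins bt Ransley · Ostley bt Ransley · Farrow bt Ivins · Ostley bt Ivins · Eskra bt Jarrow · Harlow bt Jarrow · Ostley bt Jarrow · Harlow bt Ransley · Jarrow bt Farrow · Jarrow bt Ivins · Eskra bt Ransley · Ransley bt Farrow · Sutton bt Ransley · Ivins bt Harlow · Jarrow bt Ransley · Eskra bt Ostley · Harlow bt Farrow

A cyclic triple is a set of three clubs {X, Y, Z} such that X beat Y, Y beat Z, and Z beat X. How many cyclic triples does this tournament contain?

12

Win totals: Farrow 2, Harlow 4, Ransley 1, Sutton 4, Ostley 6, Eskra 5, Jarrow 3, Ivins 3.
A club with w wins dominates both others in C(w,2) triples; summing gives 1 + 6 + 0 + 6 + 15 + 10 + 3 + 3 = 44 transitive triples.
Total triples C(8,3) = 56, so cyclic triples = 56 − 44 = 12.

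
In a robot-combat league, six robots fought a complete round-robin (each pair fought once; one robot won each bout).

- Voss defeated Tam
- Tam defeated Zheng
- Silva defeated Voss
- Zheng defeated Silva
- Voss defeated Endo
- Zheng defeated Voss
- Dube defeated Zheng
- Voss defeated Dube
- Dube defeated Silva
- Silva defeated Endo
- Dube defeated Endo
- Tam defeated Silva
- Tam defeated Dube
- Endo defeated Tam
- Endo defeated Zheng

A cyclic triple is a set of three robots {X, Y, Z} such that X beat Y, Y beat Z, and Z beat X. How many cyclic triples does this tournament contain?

Of the C(6,3) = 20 triples, the cyclic ones are: {Dube, Tam, Endo}; {Dube, Voss, Silva}; {Dube, Voss, Zheng}; {Tam, Voss, Silva}; {Tam, Voss, Zheng}; {Tam, Silva, Endo}; {Voss, Endo, Zheng}; {Silva, Endo, Zheng}.
That is 8.

8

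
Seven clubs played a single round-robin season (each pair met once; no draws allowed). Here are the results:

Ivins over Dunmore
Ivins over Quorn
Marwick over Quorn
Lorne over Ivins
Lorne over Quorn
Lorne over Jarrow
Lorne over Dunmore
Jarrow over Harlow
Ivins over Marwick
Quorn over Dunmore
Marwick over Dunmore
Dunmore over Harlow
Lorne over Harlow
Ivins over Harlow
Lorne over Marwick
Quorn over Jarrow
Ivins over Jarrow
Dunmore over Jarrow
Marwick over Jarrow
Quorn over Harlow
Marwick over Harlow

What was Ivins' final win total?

Ivins' results: beat Quorn, Harlow, Marwick, Jarrow, Dunmore; lost to Lorne.
That is 5 wins.

5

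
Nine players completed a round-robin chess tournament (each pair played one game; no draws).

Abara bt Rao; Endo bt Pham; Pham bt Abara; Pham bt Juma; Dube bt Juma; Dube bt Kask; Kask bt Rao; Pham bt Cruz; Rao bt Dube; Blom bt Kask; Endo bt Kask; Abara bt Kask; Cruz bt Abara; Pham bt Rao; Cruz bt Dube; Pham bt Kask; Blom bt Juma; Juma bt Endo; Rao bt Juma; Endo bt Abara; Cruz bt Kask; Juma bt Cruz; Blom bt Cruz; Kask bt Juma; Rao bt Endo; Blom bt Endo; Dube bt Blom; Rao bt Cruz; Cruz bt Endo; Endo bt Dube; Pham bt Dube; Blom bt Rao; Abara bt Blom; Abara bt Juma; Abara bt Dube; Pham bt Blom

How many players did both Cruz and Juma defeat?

1

Cruz beat: Abara, Kask, Endo, Dube.
Juma beat: Cruz, Endo.
Both beat: Endo — 1.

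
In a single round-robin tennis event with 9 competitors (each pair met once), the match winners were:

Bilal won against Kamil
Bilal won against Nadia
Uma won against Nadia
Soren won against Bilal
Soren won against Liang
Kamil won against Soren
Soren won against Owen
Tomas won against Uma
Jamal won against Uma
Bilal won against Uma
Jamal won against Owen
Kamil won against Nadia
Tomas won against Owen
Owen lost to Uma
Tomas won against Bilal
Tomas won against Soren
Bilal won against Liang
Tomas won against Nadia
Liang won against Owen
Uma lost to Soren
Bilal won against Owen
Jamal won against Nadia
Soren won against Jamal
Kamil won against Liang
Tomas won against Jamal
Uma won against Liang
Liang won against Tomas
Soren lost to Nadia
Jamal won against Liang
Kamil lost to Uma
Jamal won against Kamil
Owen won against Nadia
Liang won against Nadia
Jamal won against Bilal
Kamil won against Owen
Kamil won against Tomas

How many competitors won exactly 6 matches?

Win totals: Liang 3, Jamal 6, Bilal 5, Owen 1, Tomas 6, Uma 4, Nadia 1, Soren 5, Kamil 5.
Exactly 6: Jamal, Tomas — 2 competitors.

2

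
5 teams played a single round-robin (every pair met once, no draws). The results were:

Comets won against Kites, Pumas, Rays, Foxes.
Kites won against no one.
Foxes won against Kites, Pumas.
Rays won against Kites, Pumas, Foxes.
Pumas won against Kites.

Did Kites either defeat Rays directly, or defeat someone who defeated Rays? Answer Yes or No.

No

Kites did not beat Rays directly.
Kites beat no one, so there is no intermediate team.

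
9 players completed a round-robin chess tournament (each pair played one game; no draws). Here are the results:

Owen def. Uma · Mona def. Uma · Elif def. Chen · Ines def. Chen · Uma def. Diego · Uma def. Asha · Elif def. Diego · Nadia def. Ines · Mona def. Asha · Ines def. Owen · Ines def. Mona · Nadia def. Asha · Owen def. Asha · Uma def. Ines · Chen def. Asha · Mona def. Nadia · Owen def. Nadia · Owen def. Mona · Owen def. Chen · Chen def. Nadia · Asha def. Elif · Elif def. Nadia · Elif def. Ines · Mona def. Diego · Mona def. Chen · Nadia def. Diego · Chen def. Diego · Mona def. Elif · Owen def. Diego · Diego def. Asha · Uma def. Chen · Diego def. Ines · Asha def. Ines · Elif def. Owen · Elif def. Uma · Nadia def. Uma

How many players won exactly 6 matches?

3

Win totals: Chen 3, Nadia 4, Diego 2, Owen 6, Asha 2, Mona 6, Uma 4, Elif 6, Ines 3.
Exactly 6: Owen, Mona, Elif — 3 players.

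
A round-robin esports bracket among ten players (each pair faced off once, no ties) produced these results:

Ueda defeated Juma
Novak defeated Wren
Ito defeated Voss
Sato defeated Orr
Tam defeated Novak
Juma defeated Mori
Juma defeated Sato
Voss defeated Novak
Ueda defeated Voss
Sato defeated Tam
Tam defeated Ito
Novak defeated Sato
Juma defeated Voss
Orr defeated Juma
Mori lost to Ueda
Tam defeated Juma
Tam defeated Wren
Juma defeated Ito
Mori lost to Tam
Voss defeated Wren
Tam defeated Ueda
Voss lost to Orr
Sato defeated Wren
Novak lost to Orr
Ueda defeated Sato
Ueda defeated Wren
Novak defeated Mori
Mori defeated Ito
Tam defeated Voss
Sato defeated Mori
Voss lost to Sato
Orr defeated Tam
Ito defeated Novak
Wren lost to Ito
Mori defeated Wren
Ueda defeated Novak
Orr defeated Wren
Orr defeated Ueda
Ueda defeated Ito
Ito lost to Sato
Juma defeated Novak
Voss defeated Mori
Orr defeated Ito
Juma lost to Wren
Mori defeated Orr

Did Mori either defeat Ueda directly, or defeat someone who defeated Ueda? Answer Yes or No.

Mori did not beat Ueda directly.
Mori beat Ito, Orr, Wren. Of those, Orr beat Ueda.

Yes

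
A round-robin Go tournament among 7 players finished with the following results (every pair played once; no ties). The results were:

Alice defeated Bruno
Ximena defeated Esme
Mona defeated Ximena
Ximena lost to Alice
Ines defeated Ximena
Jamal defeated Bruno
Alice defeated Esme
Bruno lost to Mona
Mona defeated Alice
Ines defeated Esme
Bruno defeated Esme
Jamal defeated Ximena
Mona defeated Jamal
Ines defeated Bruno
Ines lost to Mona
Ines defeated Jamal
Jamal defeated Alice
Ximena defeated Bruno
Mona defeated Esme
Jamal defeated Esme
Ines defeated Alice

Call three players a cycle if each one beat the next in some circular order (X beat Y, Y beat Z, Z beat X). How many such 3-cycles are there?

Win totals: Jamal 4, Ines 5, Bruno 1, Esme 0, Mona 6, Ximena 2, Alice 3.
A player with w wins dominates both others in C(w,2) triples; summing gives 6 + 10 + 0 + 0 + 15 + 1 + 3 = 35 transitive triples.
Total triples C(7,3) = 35, so cyclic triples = 35 − 35 = 0.

0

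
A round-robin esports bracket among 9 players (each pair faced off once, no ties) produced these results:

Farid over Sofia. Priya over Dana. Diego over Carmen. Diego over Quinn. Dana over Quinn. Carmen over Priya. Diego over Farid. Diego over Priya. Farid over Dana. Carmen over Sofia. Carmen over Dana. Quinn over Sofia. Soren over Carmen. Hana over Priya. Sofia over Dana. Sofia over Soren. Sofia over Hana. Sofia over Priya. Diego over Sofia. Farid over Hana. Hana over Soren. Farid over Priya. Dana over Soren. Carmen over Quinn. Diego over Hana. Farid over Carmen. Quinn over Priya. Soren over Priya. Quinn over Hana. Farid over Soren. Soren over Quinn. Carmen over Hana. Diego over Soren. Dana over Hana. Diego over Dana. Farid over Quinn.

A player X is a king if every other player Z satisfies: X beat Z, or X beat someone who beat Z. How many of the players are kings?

Sofia cannot reach Farid, Diego in two steps.
Farid cannot reach Diego in two steps.
Dana cannot reach Farid, Diego in two steps.
Diego reaches everyone (king).
Hana cannot reach Sofia, Farid, Diego in two steps.
Carmen cannot reach Farid, Diego in two steps.
Priya cannot reach Sofia, Farid, Diego, Carmen in two steps.
Soren cannot reach Farid, Diego in two steps.
Quinn cannot reach Farid, Diego, Carmen in two steps.
Kings: Diego — 1.

1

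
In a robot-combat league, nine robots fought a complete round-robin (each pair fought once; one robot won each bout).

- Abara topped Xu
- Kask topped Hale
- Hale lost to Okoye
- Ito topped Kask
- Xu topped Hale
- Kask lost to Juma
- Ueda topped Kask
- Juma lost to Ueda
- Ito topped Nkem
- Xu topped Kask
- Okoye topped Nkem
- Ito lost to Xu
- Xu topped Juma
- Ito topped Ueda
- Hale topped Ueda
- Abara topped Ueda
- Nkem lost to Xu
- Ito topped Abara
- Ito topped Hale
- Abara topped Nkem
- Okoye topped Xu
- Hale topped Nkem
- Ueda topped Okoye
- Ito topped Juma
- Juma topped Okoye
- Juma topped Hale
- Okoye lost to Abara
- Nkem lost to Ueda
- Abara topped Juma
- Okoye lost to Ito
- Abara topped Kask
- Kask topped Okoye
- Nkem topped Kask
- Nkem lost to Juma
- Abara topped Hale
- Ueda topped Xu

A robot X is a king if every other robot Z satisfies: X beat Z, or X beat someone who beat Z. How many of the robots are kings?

3

Abara reaches everyone (king).
Ito reaches everyone (king).
Xu reaches everyone (king).
Juma cannot reach Abara, Ito in two steps.
Ueda cannot reach Abara in two steps.
Nkem cannot reach Abara, Ito, Xu, Juma, Ueda in two steps.
Okoye cannot reach Abara in two steps.
Kask cannot reach Abara, Ito, Juma in two steps.
Hale cannot reach Abara, Ito in two steps.
Kings: Abara, Ito, Xu — 3.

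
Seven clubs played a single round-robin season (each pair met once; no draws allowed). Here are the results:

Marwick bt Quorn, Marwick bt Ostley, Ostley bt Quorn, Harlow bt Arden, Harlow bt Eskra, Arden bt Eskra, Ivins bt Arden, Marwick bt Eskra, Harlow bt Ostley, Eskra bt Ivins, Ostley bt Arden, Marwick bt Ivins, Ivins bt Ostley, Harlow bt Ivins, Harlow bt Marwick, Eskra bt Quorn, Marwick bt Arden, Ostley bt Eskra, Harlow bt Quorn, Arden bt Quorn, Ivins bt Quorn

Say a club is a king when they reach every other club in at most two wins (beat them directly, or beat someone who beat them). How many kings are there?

1

Arden cannot reach Harlow, Ostley, Marwick in two steps.
Harlow reaches everyone (king).
Ostley cannot reach Harlow, Marwick in two steps.
Eskra cannot reach Harlow, Marwick in two steps.
Ivins cannot reach Harlow, Marwick in two steps.
Marwick cannot reach Harlow in two steps.
Quorn cannot reach Arden, Harlow, Ostley, Eskra, Ivins, Marwick in two steps.
Kings: Harlow — 1.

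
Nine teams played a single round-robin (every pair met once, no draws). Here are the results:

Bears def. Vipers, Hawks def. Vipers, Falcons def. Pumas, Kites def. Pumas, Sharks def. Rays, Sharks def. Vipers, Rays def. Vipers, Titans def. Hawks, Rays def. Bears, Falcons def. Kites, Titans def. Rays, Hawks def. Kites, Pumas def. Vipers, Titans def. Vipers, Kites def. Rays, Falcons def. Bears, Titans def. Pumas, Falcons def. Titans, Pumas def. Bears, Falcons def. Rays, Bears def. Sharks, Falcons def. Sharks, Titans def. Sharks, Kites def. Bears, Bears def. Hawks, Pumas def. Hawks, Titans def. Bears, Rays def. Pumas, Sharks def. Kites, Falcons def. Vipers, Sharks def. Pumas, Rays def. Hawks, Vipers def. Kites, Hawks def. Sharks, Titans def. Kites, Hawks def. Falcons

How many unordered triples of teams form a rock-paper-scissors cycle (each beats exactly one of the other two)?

15

Win totals: Rays 4, Bears 3, Falcons 7, Pumas 3, Kites 3, Titans 7, Vipers 1, Sharks 4, Hawks 4.
A team with w wins dominates both others in C(w,2) triples; summing gives 6 + 3 + 21 + 3 + 3 + 21 + 0 + 6 + 6 = 69 transitive triples.
Total triples C(9,3) = 84, so cyclic triples = 84 − 69 = 15.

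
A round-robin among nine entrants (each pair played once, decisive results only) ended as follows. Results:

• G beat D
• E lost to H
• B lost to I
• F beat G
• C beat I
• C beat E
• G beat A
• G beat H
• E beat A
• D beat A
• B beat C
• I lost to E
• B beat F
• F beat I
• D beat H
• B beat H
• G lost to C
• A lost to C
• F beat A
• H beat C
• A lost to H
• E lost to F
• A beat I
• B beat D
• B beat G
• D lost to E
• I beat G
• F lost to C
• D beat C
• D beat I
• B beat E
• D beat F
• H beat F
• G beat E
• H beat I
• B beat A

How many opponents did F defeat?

4

F's results: beat A, E, G, I; lost to B, C, D, H.
That is 4 wins.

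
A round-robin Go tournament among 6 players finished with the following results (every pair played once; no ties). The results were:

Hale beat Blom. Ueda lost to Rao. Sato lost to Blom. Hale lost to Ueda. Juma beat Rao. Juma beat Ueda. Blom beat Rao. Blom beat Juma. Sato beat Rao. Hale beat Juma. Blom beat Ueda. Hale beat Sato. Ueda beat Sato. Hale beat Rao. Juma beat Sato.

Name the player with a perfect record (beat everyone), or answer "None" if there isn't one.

Highest win total is Hale with 4 (out of 5 possible).
Hale lost to Ueda, so no player went undefeated.

None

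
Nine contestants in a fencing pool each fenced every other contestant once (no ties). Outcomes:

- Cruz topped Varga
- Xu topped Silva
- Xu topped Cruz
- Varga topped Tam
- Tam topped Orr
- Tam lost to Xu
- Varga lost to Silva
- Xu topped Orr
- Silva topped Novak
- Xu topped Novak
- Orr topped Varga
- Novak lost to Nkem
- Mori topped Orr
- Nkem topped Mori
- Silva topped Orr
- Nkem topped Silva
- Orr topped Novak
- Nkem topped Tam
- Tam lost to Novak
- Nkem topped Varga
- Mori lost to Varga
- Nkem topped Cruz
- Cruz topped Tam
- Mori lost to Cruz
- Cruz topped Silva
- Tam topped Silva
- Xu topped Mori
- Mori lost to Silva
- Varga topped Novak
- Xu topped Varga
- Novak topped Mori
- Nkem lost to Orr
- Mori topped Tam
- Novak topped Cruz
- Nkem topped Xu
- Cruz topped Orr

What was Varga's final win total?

Varga's results: beat Novak, Mori, Tam; lost to Cruz, Xu, Orr, Silva, Nkem.
That is 3 wins.

3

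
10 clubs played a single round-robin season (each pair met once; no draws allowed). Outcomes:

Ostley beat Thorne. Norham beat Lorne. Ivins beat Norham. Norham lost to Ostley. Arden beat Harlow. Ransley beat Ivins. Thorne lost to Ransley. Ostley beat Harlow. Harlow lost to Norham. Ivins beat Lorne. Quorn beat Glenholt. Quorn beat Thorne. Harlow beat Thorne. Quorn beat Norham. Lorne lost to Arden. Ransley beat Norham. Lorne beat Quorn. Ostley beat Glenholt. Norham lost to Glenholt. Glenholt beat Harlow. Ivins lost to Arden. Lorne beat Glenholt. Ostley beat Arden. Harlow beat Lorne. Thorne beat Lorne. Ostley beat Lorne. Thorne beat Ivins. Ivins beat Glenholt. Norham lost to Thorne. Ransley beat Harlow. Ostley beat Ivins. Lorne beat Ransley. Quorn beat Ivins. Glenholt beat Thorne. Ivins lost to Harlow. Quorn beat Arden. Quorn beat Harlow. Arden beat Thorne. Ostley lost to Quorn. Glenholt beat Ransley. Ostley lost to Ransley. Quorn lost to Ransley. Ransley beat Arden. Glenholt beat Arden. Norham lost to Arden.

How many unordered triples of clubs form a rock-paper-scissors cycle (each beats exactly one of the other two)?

Win totals: Ivins 3, Lorne 3, Arden 5, Norham 2, Thorne 3, Harlow 3, Ransley 7, Ostley 7, Quorn 7, Glenholt 5.
A club with w wins dominates both others in C(w,2) triples; summing gives 3 + 3 + 10 + 1 + 3 + 3 + 21 + 21 + 21 + 10 = 96 transitive triples.
Total triples C(10,3) = 120, so cyclic triples = 120 − 96 = 24.

24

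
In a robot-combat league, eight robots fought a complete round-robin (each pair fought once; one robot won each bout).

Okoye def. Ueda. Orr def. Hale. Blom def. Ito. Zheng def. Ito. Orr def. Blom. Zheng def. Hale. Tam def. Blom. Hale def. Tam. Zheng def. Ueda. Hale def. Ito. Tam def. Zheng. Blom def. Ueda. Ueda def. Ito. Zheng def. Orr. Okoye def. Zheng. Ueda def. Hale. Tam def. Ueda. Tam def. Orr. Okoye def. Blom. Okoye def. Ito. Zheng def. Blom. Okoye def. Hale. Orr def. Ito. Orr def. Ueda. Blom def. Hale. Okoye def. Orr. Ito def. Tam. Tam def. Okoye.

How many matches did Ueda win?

2

Ueda's results: beat Hale, Ito; lost to Okoye, Orr, Zheng, Tam, Blom.
That is 2 wins.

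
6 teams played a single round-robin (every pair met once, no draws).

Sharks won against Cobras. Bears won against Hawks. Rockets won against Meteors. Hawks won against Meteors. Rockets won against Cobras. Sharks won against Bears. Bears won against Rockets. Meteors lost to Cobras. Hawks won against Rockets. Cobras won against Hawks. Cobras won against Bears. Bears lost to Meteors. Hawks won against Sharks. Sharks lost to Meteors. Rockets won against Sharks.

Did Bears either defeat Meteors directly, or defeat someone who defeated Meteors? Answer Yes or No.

Bears did not beat Meteors directly.
Bears beat Hawks, Rockets. Of those, Hawks beat Meteors.

Yes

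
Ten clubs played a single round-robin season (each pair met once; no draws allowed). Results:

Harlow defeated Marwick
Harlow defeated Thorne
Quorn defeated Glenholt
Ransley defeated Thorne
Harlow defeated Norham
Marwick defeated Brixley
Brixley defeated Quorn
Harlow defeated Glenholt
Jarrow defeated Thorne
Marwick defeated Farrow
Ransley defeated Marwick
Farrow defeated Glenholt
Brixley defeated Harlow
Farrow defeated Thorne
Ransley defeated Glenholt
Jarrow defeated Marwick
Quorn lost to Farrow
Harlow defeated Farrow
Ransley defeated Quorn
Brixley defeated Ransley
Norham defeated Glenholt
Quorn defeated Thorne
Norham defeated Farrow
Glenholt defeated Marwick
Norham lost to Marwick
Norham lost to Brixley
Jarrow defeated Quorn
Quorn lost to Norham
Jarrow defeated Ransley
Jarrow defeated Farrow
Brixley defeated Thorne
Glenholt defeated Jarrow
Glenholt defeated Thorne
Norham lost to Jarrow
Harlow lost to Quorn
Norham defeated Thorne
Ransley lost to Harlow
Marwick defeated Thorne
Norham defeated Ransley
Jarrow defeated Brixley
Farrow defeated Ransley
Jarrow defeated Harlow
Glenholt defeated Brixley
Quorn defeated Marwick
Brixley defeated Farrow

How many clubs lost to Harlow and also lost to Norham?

Harlow beat: Glenholt, Ransley, Norham, Farrow, Marwick, Thorne.
Norham beat: Quorn, Glenholt, Ransley, Farrow, Thorne.
Both beat: Glenholt, Ransley, Farrow, Thorne — 4.

4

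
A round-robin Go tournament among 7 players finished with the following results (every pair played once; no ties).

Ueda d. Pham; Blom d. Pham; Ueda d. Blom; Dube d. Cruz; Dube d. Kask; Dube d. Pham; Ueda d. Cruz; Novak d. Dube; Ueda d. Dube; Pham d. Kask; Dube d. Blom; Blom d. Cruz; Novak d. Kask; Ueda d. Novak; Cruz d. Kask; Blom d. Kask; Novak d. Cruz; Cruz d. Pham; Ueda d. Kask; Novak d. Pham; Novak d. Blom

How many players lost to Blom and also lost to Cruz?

Blom beat: Cruz, Kask, Pham.
Cruz beat: Kask, Pham.
Both beat: Kask, Pham — 2.

2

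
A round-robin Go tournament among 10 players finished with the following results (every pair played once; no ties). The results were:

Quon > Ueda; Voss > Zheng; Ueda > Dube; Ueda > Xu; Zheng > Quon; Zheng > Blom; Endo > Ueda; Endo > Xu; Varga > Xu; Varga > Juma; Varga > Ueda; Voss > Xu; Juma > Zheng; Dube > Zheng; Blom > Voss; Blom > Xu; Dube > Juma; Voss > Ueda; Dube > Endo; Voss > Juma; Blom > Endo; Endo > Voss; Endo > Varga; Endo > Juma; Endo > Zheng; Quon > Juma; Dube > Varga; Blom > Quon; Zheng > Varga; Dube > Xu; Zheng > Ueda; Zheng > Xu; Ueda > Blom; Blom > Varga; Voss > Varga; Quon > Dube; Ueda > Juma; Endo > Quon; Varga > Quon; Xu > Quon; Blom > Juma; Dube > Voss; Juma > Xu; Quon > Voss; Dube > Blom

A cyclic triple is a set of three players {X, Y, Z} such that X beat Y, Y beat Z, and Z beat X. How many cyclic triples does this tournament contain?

24

Win totals: Varga 4, Blom 6, Endo 7, Juma 2, Dube 7, Xu 1, Zheng 5, Ueda 4, Quon 4, Voss 5.
A player with w wins dominates both others in C(w,2) triples; summing gives 6 + 15 + 21 + 1 + 21 + 0 + 10 + 6 + 6 + 10 = 96 transitive triples.
Total triples C(10,3) = 120, so cyclic triples = 120 − 96 = 24.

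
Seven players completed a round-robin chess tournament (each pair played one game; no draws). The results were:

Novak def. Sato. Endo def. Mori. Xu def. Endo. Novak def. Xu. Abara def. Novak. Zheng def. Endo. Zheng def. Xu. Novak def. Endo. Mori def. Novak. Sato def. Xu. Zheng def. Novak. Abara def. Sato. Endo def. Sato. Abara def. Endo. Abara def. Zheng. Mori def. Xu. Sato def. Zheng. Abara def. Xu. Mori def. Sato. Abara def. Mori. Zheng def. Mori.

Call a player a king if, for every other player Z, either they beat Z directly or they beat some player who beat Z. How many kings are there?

Mori cannot reach Abara in two steps.
Abara reaches everyone (king).
Endo cannot reach Abara in two steps.
Xu cannot reach Abara, Novak, Zheng in two steps.
Novak cannot reach Abara in two steps.
Zheng cannot reach Abara in two steps.
Sato cannot reach Abara in two steps.
Kings: Abara — 1.

1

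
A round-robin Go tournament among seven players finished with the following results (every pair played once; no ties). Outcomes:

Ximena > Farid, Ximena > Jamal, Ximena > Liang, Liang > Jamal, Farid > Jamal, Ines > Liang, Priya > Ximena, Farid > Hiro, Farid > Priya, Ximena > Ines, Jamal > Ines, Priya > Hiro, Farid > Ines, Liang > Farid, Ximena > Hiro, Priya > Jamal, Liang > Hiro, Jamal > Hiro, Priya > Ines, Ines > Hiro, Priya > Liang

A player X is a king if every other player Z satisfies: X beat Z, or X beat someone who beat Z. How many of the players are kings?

3

Priya reaches everyone (king).
Jamal cannot reach Priya, Ximena, Farid in two steps.
Ximena reaches everyone (king).
Farid reaches everyone (king).
Hiro cannot reach Priya, Jamal, Ximena, Farid, Ines, Liang in two steps.
Ines cannot reach Priya, Ximena in two steps.
Liang cannot reach Ximena in two steps.
Kings: Priya, Ximena, Farid — 3.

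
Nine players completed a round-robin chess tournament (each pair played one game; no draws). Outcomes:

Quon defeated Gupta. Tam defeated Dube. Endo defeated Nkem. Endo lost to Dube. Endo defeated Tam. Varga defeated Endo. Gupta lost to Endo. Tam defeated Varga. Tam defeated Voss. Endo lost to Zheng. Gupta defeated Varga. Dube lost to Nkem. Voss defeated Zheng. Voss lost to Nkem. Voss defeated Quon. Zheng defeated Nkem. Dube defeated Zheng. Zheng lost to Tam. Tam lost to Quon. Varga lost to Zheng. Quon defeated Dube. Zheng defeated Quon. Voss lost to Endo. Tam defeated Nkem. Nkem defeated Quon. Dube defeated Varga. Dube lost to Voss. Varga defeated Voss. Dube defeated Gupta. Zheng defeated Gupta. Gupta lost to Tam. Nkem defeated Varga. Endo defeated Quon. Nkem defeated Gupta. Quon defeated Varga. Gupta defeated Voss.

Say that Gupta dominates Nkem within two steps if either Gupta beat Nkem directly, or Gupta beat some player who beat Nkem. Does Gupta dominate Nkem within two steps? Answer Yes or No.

No

Gupta did not beat Nkem directly.
Gupta beat Varga, Voss, but each of them lost to Nkem. No two-step path.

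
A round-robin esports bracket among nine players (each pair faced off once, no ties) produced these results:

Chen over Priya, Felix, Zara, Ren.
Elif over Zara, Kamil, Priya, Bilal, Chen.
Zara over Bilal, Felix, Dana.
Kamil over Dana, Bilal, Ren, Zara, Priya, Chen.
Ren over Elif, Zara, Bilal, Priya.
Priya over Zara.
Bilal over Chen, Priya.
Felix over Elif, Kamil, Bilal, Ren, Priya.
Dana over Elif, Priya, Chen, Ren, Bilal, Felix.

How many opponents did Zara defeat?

Zara's results: beat Felix, Bilal, Dana; lost to Chen, Kamil, Priya, Ren, Elif.
That is 3 wins.

3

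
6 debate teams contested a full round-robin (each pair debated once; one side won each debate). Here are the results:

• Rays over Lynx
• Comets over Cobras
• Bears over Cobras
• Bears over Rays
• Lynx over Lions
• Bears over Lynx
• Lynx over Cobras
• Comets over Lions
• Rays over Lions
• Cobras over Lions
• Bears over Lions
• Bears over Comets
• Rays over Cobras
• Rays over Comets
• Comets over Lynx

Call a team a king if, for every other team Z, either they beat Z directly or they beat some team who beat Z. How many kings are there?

Cobras cannot reach Comets, Lynx, Bears, Rays in two steps.
Comets cannot reach Bears, Rays in two steps.
Lions cannot reach Cobras, Comets, Lynx, Bears, Rays in two steps.
Lynx cannot reach Comets, Bears, Rays in two steps.
Bears reaches everyone (king).
Rays cannot reach Bears in two steps.
Kings: Bears — 1.

1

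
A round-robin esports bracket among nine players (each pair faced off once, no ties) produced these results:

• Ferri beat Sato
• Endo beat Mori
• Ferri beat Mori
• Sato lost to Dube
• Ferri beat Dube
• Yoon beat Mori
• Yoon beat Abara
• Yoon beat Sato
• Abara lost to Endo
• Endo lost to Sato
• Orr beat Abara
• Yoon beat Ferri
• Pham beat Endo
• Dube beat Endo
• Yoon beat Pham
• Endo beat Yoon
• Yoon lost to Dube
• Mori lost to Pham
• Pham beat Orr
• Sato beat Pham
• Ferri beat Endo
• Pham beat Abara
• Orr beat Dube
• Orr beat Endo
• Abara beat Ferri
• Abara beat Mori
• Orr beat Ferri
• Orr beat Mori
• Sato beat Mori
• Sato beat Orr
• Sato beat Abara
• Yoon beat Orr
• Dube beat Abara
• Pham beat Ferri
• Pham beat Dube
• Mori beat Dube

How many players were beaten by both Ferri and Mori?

1

Ferri beat: Endo, Mori, Sato, Dube.
Mori beat: Dube.
Both beat: Dube — 1.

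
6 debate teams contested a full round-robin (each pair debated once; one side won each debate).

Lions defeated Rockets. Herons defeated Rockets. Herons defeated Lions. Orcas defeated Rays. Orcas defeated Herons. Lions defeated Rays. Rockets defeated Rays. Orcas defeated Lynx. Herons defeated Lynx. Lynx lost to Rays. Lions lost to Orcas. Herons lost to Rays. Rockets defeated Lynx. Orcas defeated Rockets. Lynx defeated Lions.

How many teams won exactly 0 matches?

Win totals: Rays 2, Rockets 2, Lynx 1, Herons 3, Orcas 5, Lions 2.
No team has exactly 0 wins.

0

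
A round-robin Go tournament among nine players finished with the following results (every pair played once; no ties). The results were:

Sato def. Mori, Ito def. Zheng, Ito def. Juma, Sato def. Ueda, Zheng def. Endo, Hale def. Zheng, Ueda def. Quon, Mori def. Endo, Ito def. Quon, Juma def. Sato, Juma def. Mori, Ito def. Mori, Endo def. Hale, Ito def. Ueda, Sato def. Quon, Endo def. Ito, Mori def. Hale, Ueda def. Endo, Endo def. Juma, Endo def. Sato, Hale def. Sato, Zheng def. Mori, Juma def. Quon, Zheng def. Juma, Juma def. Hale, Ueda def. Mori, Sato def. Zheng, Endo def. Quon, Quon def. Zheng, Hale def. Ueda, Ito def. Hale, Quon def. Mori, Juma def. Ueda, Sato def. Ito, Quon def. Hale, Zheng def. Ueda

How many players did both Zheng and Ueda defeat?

2

Zheng beat: Ueda, Juma, Mori, Endo.
Ueda beat: Quon, Mori, Endo.
Both beat: Mori, Endo — 2.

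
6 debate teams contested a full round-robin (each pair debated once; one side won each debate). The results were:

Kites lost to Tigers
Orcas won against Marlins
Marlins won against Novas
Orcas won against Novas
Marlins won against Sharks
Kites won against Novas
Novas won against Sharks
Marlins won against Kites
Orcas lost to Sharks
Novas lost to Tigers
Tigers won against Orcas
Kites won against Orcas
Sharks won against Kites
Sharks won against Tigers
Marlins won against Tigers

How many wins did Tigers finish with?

Tigers' results: beat Kites, Orcas, Novas; lost to Marlins, Sharks.
That is 3 wins.

3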